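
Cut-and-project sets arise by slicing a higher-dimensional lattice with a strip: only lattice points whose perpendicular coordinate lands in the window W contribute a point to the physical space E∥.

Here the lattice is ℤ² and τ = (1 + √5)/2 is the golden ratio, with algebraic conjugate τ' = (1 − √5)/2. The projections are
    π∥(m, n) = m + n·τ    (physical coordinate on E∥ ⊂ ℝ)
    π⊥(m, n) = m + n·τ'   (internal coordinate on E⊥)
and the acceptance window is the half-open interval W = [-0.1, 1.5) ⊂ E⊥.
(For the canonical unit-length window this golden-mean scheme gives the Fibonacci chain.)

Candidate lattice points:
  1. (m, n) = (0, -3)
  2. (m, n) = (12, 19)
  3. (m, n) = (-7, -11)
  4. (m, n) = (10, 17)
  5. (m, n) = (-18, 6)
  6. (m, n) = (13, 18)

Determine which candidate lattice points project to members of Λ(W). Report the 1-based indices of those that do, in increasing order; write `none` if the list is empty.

2

Numerically τ ≈ 1.618034 and τ' = −1/τ ≈ -0.618034.
candidate 1: (m,n)=(0,-3) → π∥ = 0-3·τ ≈ -4.854102, π⊥ = 0-3·τ' ≈ 1.854102 ∉ [-0.1, 1.5) ⇒ out
candidate 2: (m,n)=(12,19) → π∥ = 12+19·τ ≈ 42.742646, π⊥ = 12+19·τ' ≈ 0.257354 ∈ [-0.1, 1.5) ⇒ IN Λ
candidate 3: (m,n)=(-7,-11) → π∥ = -7-11·τ ≈ -24.798374, π⊥ = -7-11·τ' ≈ -0.201626 ∉ [-0.1, 1.5) ⇒ out
candidate 4: (m,n)=(10,17) → π∥ = 10+17·τ ≈ 37.506578, π⊥ = 10+17·τ' ≈ -0.506578 ∉ [-0.1, 1.5) ⇒ out
candidate 5: (m,n)=(-18,6) → π∥ = -18+6·τ ≈ -8.291796, π⊥ = -18+6·τ' ≈ -21.708204 ∉ [-0.1, 1.5) ⇒ out
candidate 6: (m,n)=(13,18) → π∥ = 13+18·τ ≈ 42.124612, π⊥ = 13+18·τ' ≈ 1.875388 ∉ [-0.1, 1.5) ⇒ out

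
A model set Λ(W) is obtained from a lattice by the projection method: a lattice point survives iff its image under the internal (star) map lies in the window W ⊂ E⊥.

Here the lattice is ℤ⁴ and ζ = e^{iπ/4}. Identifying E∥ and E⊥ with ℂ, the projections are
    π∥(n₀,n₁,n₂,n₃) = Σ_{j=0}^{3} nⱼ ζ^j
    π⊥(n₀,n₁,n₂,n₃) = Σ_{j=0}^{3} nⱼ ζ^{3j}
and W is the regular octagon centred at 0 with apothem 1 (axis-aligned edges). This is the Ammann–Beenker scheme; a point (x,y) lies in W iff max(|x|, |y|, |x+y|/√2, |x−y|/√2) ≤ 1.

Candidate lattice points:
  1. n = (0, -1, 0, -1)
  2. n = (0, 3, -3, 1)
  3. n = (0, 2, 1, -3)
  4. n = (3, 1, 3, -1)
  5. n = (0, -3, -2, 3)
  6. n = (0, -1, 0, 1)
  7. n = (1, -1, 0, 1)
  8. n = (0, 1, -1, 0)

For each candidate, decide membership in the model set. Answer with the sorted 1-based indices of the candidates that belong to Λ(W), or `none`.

none

With ζ = e^{iπ/4} the internal vectors are ζ^0,ζ^3,ζ^6,ζ^9.
#1 (0, -1, 0, -1): internal (0.00000, -1.41421); octagon support 1.41421 vs apothem 1 → ∉ W
#2 (0, 3, -3, 1): internal (-1.41421, 5.82843); octagon support 5.82843 vs apothem 1 → ∉ W
#3 (0, 2, 1, -3): internal (-3.53553, -1.70711); octagon support 3.70711 vs apothem 1 → ∉ W
#4 (3, 1, 3, -1): internal (1.58579, -3.00000); octagon support 3.24264 vs apothem 1 → ∉ W
#5 (0, -3, -2, 3): internal (4.24264, 2.00000); octagon support 4.41421 vs apothem 1 → ∉ W
#6 (0, -1, 0, 1): internal (1.41421, 0.00000); octagon support 1.41421 vs apothem 1 → ∉ W
#7 (1, -1, 0, 1): internal (2.41421, 0.00000); octagon support 2.41421 vs apothem 1 → ∉ W
#8 (0, 1, -1, 0): internal (-0.70711, 1.70711); octagon support 1.70711 vs apothem 1 → ∉ W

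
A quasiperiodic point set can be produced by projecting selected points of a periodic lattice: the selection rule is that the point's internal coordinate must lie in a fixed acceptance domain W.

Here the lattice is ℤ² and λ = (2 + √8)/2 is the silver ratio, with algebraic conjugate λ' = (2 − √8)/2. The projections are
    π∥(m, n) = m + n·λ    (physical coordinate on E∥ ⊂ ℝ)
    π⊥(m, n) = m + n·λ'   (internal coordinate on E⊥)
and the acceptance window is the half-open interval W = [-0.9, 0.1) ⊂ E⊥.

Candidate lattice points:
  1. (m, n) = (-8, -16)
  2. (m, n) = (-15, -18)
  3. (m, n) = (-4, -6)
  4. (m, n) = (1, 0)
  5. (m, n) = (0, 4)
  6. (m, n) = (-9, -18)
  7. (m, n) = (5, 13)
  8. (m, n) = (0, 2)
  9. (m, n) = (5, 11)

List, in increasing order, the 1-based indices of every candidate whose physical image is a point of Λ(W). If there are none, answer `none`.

7, 8

Numerically λ ≈ 2.414214 and λ' = −1/λ ≈ -0.414214.
[1] lift (-8,-16): star map gives -1.372583; window check -0.9 ≤ -1.372583 < 0.1 is false → out
[2] lift (-15,-18): star map gives -7.544156; window check -0.9 ≤ -7.544156 < 0.1 is false → out
[3] lift (-4,-6): star map gives -1.514719; window check -0.9 ≤ -1.514719 < 0.1 is false → out
[4] lift (1,0): star map gives 1.000000; window check -0.9 ≤ 1.000000 < 0.1 is false → out
[5] lift (0,4): star map gives -1.656854; window check -0.9 ≤ -1.656854 < 0.1 is false → out
[6] lift (-9,-18): star map gives -1.544156; window check -0.9 ≤ -1.544156 < 0.1 is false → out
[7] lift (5,13): star map gives -0.384776; window check -0.9 ≤ -0.384776 < 0.1 is true → IN Λ
[8] lift (0,2): star map gives -0.828427; window check -0.9 ≤ -0.828427 < 0.1 is true → IN Λ
[9] lift (5,11): star map gives 0.443651; window check -0.9 ≤ 0.443651 < 0.1 is false → out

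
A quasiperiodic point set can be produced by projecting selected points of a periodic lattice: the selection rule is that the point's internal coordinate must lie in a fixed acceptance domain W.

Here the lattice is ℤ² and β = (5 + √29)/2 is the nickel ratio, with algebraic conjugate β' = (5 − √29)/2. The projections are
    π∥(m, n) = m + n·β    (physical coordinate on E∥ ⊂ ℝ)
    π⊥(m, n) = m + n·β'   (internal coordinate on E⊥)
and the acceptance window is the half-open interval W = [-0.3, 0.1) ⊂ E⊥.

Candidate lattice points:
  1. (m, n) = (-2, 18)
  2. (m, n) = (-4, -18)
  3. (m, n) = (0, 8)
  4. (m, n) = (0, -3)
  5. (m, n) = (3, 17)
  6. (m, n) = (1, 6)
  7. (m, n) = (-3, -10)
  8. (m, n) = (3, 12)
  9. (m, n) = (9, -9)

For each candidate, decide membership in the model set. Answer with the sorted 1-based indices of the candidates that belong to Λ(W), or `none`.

5, 6

Compute β' = (5−√29)/2 = -0.19258, so π⊥(m,n) = m -0.19258·n.
#1 (-2,18): internal coord -2 + (18)·β' = -5.46648; -5.46648 ∉ [-0.3, 0.1) → out
#2 (-4,-18): internal coord -4 + (-18)·β' = -0.53352; -0.53352 ∉ [-0.3, 0.1) → out
#3 (0,8): internal coord 0 + (8)·β' = -1.54066; -1.54066 ∉ [-0.3, 0.1) → out
#4 (0,-3): internal coord 0 + (-3)·β' = +0.57775; +0.57775 ∉ [-0.3, 0.1) → out
#5 (3,17): internal coord 3 + (17)·β' = -0.27390; -0.27390 ∈ [-0.3, 0.1) → IN Λ
#6 (1,6): internal coord 1 + (6)·β' = -0.15549; -0.15549 ∈ [-0.3, 0.1) → IN Λ
#7 (-3,-10): internal coord -3 + (-10)·β' = -1.07418; -1.07418 ∉ [-0.3, 0.1) → out
#8 (3,12): internal coord 3 + (12)·β' = +0.68901; +0.68901 ∉ [-0.3, 0.1) → out
#9 (9,-9): internal coord 9 + (-9)·β' = +10.73324; +10.73324 ∉ [-0.3, 0.1) → out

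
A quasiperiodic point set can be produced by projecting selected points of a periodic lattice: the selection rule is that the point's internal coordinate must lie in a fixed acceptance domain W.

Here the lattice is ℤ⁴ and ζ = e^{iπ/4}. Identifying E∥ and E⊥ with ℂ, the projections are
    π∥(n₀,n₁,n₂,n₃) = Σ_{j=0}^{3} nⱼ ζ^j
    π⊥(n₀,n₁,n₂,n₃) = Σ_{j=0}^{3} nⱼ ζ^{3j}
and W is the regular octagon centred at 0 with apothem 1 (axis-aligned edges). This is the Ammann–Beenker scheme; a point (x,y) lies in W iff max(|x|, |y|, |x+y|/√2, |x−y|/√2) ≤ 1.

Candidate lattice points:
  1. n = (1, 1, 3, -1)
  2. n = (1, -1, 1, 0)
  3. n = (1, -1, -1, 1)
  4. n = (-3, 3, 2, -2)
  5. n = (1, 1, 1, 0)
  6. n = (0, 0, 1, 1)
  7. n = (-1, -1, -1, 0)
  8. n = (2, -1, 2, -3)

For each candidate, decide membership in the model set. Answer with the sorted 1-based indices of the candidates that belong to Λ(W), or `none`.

With ζ = e^{iπ/4} the internal vectors are ζ^0,ζ^3,ζ^6,ζ^9.
#1 (1, 1, 3, -1): internal (-0.41421, -3.00000); octagon support 3.00000 vs apothem 1 → ∉ W
#2 (1, -1, 1, 0): internal (1.70711, -1.70711); octagon support 2.41421 vs apothem 1 → ∉ W
#3 (1, -1, -1, 1): internal (2.41421, 1.00000); octagon support 2.41421 vs apothem 1 → ∉ W
#4 (-3, 3, 2, -2): internal (-6.53553, -1.29289); octagon support 6.53553 vs apothem 1 → ∉ W
#5 (1, 1, 1, 0): internal (0.29289, -0.29289); octagon support 0.41421 vs apothem 1 → ∈ W
#6 (0, 0, 1, 1): internal (0.70711, -0.29289); octagon support 0.70711 vs apothem 1 → ∈ W
#7 (-1, -1, -1, 0): internal (-0.29289, 0.29289); octagon support 0.41421 vs apothem 1 → ∈ W
#8 (2, -1, 2, -3): internal (0.58579, -4.82843); octagon support 4.82843 vs apothem 1 → ∉ W

5, 6, 7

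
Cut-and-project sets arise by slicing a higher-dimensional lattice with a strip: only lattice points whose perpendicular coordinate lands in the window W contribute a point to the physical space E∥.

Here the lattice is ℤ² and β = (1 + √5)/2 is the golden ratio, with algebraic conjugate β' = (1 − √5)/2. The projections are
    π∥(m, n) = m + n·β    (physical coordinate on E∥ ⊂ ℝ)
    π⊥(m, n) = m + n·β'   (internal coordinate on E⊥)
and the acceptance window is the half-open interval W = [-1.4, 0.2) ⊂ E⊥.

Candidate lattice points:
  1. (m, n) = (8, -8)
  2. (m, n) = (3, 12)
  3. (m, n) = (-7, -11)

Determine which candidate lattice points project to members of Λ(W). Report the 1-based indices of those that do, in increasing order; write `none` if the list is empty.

3

Numerically β ≈ 1.61803 and β' = −1/β ≈ -0.61803.
#1 (8,-8): internal coord 8 + (-8)·β' = +12.94427; +12.94427 ∉ [-1.4, 0.2) → out
#2 (3,12): internal coord 3 + (12)·β' = -4.41641; -4.41641 ∉ [-1.4, 0.2) → out
#3 (-7,-11): internal coord -7 + (-11)·β' = -0.20163; -0.20163 ∈ [-1.4, 0.2) → IN Λ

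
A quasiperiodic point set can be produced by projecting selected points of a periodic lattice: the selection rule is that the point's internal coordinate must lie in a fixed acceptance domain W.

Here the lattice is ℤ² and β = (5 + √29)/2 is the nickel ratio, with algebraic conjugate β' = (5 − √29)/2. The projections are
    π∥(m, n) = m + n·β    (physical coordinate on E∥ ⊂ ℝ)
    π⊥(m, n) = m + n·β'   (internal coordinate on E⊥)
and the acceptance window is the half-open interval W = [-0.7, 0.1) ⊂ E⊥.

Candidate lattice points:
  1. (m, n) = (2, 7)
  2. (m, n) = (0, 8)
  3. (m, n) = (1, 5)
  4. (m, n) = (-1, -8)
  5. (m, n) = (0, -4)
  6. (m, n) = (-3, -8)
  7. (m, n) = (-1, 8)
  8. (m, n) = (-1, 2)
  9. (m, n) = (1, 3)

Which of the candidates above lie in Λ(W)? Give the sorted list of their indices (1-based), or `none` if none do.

3

β' = (5−√29)/2 ≈ -0.1926.
candidate 1: (m,n)=(2,7) → π∥ = 2+7·β ≈ 38.3481, π⊥ = 2+7·β' ≈ 0.6519 ∉ [-0.7, 0.1) ⇒ out
candidate 2: (m,n)=(0,8) → π∥ = 0+8·β ≈ 41.5407, π⊥ = 0+8·β' ≈ -1.5407 ∉ [-0.7, 0.1) ⇒ out
candidate 3: (m,n)=(1,5) → π∥ = 1+5·β ≈ 26.9629, π⊥ = 1+5·β' ≈ 0.0371 ∈ [-0.7, 0.1) ⇒ IN Λ
candidate 4: (m,n)=(-1,-8) → π∥ = -1-8·β ≈ -42.5407, π⊥ = -1-8·β' ≈ 0.5407 ∉ [-0.7, 0.1) ⇒ out
candidate 5: (m,n)=(0,-4) → π∥ = 0-4·β ≈ -20.7703, π⊥ = 0-4·β' ≈ 0.7703 ∉ [-0.7, 0.1) ⇒ out
candidate 6: (m,n)=(-3,-8) → π∥ = -3-8·β ≈ -44.5407, π⊥ = -3-8·β' ≈ -1.4593 ∉ [-0.7, 0.1) ⇒ out
candidate 7: (m,n)=(-1,8) → π∥ = -1+8·β ≈ 40.5407, π⊥ = -1+8·β' ≈ -2.5407 ∉ [-0.7, 0.1) ⇒ out
candidate 8: (m,n)=(-1,2) → π∥ = -1+2·β ≈ 9.3852, π⊥ = -1+2·β' ≈ -1.3852 ∉ [-0.7, 0.1) ⇒ out
candidate 9: (m,n)=(1,3) → π∥ = 1+3·β ≈ 16.5777, π⊥ = 1+3·β' ≈ 0.4223 ∉ [-0.7, 0.1) ⇒ out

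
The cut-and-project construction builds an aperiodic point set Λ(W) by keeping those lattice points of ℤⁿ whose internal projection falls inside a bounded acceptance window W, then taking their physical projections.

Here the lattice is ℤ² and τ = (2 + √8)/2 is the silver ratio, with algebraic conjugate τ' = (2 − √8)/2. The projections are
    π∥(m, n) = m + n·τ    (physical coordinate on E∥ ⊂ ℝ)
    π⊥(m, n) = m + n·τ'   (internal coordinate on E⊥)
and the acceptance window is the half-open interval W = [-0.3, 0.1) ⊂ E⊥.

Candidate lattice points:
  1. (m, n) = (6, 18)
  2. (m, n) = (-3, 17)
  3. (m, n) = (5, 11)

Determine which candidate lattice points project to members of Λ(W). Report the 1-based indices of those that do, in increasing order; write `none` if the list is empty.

none

τ' = (2−√8)/2 ≈ -0.414214.
#1 (6,18): internal coord 6 + (18)·τ' = -1.455844; -1.455844 ∉ [-0.3, 0.1) → out
#2 (-3,17): internal coord -3 + (17)·τ' = -10.041631; -10.041631 ∉ [-0.3, 0.1) → out
#3 (5,11): internal coord 5 + (11)·τ' = +0.443651; +0.443651 ∉ [-0.3, 0.1) → out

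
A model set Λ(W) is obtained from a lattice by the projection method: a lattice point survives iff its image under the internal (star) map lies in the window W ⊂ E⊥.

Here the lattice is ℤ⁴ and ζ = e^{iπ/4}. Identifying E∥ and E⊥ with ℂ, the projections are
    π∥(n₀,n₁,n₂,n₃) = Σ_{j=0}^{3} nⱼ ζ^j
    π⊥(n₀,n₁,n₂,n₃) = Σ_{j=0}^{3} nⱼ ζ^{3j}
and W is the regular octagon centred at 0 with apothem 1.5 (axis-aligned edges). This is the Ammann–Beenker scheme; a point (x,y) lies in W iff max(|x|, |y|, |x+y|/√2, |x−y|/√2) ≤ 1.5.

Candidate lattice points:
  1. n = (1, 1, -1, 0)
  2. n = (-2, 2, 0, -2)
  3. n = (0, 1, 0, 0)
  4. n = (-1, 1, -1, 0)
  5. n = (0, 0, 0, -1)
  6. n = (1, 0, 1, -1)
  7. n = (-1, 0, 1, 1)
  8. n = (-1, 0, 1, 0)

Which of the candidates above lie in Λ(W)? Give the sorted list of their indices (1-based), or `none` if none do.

Internal map: ζ^{3j} for j=0..3 gives (1,0), (−√2/2,√2/2), (0,−1), (√2/2,√2/2).
candidate 1: n = (1, 1, -1, 0) → π⊥ ≈ (+0.2929, +1.7071); max(|x|,|y|,|x±y|/√2) = 1.7071 > 1.5 ⇒ ∉ W
candidate 2: n = (-2, 2, 0, -2) → π⊥ ≈ (-4.8284, +0.0000); max(|x|,|y|,|x±y|/√2) = 4.8284 > 1.5 ⇒ ∉ W
candidate 3: n = (0, 1, 0, 0) → π⊥ ≈ (-0.7071, +0.7071); max(|x|,|y|,|x±y|/√2) = 1.0000 ≤ 1.5 ⇒ ∈ W
candidate 4: n = (-1, 1, -1, 0) → π⊥ ≈ (-1.7071, +1.7071); max(|x|,|y|,|x±y|/√2) = 2.4142 > 1.5 ⇒ ∉ W
candidate 5: n = (0, 0, 0, -1) → π⊥ ≈ (-0.7071, -0.7071); max(|x|,|y|,|x±y|/√2) = 1.0000 ≤ 1.5 ⇒ ∈ W
candidate 6: n = (1, 0, 1, -1) → π⊥ ≈ (+0.2929, -1.7071); max(|x|,|y|,|x±y|/√2) = 1.7071 > 1.5 ⇒ ∉ W
candidate 7: n = (-1, 0, 1, 1) → π⊥ ≈ (-0.2929, -0.2929); max(|x|,|y|,|x±y|/√2) = 0.4142 ≤ 1.5 ⇒ ∈ W
candidate 8: n = (-1, 0, 1, 0) → π⊥ ≈ (-1.0000, -1.0000); max(|x|,|y|,|x±y|/√2) = 1.4142 ≤ 1.5 ⇒ ∈ W

3, 5, 7, 8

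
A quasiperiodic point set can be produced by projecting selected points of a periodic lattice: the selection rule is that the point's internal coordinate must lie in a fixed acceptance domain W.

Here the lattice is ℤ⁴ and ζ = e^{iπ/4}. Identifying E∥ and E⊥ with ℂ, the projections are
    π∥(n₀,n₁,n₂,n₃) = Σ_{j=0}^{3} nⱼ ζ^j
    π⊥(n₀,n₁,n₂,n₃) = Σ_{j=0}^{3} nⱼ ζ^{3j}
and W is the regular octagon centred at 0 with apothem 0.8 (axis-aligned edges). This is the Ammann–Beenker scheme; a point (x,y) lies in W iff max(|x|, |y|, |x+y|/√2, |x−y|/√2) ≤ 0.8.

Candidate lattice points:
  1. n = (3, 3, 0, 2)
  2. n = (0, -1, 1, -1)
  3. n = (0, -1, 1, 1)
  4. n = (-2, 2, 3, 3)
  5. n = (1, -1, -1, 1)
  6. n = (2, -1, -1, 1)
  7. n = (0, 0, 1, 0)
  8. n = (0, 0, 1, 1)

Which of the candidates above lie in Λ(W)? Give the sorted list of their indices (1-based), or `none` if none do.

8

Internal map: ζ^{3j} for j=0..3 gives (1,0), (−√2/2,√2/2), (0,−1), (√2/2,√2/2).
#1 (3, 3, 0, 2): internal (2.292893, 3.535534); octagon support 4.121320 vs apothem 0.8 → ∉ W
#2 (0, -1, 1, -1): internal (0.000000, -2.414214); octagon support 2.414214 vs apothem 0.8 → ∉ W
#3 (0, -1, 1, 1): internal (1.414214, -1.000000); octagon support 1.707107 vs apothem 0.8 → ∉ W
#4 (-2, 2, 3, 3): internal (-1.292893, 0.535534); octagon support 1.292893 vs apothem 0.8 → ∉ W
#5 (1, -1, -1, 1): internal (2.414214, 1.000000); octagon support 2.414214 vs apothem 0.8 → ∉ W
#6 (2, -1, -1, 1): internal (3.414214, 1.000000); octagon support 3.414214 vs apothem 0.8 → ∉ W
#7 (0, 0, 1, 0): internal (0.000000, -1.000000); octagon support 1.000000 vs apothem 0.8 → ∉ W
#8 (0, 0, 1, 1): internal (0.707107, -0.292893); octagon support 0.707107 vs apothem 0.8 → ∈ W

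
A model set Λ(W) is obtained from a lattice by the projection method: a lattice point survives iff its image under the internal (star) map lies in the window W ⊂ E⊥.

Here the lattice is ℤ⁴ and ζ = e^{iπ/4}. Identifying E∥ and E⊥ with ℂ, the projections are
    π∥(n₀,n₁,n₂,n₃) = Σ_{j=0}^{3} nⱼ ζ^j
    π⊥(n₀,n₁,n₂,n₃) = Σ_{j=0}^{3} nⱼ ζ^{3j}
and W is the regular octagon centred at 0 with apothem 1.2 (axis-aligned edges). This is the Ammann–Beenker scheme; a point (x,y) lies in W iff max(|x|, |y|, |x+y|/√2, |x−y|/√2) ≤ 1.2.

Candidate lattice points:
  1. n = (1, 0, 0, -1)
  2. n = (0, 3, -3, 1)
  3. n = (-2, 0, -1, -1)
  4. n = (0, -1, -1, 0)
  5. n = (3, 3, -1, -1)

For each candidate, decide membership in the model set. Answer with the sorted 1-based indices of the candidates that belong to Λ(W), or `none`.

π⊥(n) = n₀ + n₁ζ³ + n₂ζ⁶ + n₃ζ⁹ where ζ = e^{iπ/4}.
candidate 1: n = (1, 0, 0, -1) → π⊥ ≈ (+0.292893, -0.707107); max(|x|,|y|,|x±y|/√2) = 0.707107 ≤ 1.2 ⇒ ∈ W
candidate 2: n = (0, 3, -3, 1) → π⊥ ≈ (-1.414214, +5.828427); max(|x|,|y|,|x±y|/√2) = 5.828427 > 1.2 ⇒ ∉ W
candidate 3: n = (-2, 0, -1, -1) → π⊥ ≈ (-2.707107, +0.292893); max(|x|,|y|,|x±y|/√2) = 2.707107 > 1.2 ⇒ ∉ W
candidate 4: n = (0, -1, -1, 0) → π⊥ ≈ (+0.707107, +0.292893); max(|x|,|y|,|x±y|/√2) = 0.707107 ≤ 1.2 ⇒ ∈ W
candidate 5: n = (3, 3, -1, -1) → π⊥ ≈ (+0.171573, +2.414214); max(|x|,|y|,|x±y|/√2) = 2.414214 > 1.2 ⇒ ∉ W

1, 4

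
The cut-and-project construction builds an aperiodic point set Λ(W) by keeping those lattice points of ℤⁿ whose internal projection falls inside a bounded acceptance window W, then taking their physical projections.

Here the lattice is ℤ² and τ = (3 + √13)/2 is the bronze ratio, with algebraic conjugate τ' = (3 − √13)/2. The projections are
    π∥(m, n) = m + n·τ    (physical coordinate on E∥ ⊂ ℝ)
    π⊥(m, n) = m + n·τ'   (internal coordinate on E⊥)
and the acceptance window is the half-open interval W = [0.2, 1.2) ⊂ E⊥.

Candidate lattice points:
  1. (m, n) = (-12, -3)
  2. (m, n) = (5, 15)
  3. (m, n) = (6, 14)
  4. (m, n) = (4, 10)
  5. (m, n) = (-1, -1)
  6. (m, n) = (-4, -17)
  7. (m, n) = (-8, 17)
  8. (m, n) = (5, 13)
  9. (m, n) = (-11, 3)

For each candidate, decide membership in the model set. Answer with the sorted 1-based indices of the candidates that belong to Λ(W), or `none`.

Numerically τ ≈ 3.30278 and τ' = −1/τ ≈ -0.30278.
[1] lift (-12,-3): star map gives -11.09167; window check 0.2 ≤ -11.09167 < 1.2 is false → out
[2] lift (5,15): star map gives 0.45837; window check 0.2 ≤ 0.45837 < 1.2 is true → IN Λ
[3] lift (6,14): star map gives 1.76114; window check 0.2 ≤ 1.76114 < 1.2 is false → out
[4] lift (4,10): star map gives 0.97224; window check 0.2 ≤ 0.97224 < 1.2 is true → IN Λ
[5] lift (-1,-1): star map gives -0.69722; window check 0.2 ≤ -0.69722 < 1.2 is false → out
[6] lift (-4,-17): star map gives 1.14719; window check 0.2 ≤ 1.14719 < 1.2 is true → IN Λ
[7] lift (-8,17): star map gives -13.14719; window check 0.2 ≤ -13.14719 < 1.2 is false → out
[8] lift (5,13): star map gives 1.06392; window check 0.2 ≤ 1.06392 < 1.2 is true → IN Λ
[9] lift (-11,3): star map gives -11.90833; window check 0.2 ≤ -11.90833 < 1.2 is false → out

2, 4, 6, 8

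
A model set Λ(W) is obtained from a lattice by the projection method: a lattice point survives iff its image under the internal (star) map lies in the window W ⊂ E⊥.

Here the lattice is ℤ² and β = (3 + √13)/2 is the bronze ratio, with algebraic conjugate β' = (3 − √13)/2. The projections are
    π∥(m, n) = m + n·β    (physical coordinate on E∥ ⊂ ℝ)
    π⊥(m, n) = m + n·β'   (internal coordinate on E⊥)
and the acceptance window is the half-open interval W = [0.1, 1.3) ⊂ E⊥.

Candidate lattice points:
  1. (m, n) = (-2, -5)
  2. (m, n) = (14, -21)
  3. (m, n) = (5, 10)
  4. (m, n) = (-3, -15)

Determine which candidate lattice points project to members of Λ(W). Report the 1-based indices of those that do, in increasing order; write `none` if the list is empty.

none

β' = (3−√13)/2 ≈ -0.30278.
candidate 1: (m,n)=(-2,-5) → π∥ = -2-5·β ≈ -18.51388, π⊥ = -2-5·β' ≈ -0.48612 ∉ [0.1, 1.3) ⇒ out
candidate 2: (m,n)=(14,-21) → π∥ = 14-21·β ≈ -55.35829, π⊥ = 14-21·β' ≈ 20.35829 ∉ [0.1, 1.3) ⇒ out
candidate 3: (m,n)=(5,10) → π∥ = 5+10·β ≈ 38.02776, π⊥ = 5+10·β' ≈ 1.97224 ∉ [0.1, 1.3) ⇒ out
candidate 4: (m,n)=(-3,-15) → π∥ = -3-15·β ≈ -52.54163, π⊥ = -3-15·β' ≈ 1.54163 ∉ [0.1, 1.3) ⇒ out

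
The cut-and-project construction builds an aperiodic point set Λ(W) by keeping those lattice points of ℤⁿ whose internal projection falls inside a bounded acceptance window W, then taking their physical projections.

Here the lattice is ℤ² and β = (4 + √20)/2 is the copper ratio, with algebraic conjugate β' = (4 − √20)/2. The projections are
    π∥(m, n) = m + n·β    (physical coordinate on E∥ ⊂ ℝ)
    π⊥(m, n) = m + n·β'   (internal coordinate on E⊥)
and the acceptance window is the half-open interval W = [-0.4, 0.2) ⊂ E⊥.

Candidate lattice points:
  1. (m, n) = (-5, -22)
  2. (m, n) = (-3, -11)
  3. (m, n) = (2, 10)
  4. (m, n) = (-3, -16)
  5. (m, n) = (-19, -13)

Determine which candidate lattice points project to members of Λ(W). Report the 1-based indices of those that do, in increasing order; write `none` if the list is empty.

Numerically β ≈ 4.2361 and β' = −1/β ≈ -0.2361.
candidate 1: (m,n)=(-5,-22) → π∥ = -5-22·β ≈ -98.1935, π⊥ = -5-22·β' ≈ 0.1935 ∈ [-0.4, 0.2) ⇒ IN Λ
candidate 2: (m,n)=(-3,-11) → π∥ = -3-11·β ≈ -49.5967, π⊥ = -3-11·β' ≈ -0.4033 ∉ [-0.4, 0.2) ⇒ out
candidate 3: (m,n)=(2,10) → π∥ = 2+10·β ≈ 44.3607, π⊥ = 2+10·β' ≈ -0.3607 ∈ [-0.4, 0.2) ⇒ IN Λ
candidate 4: (m,n)=(-3,-16) → π∥ = -3-16·β ≈ -70.7771, π⊥ = -3-16·β' ≈ 0.7771 ∉ [-0.4, 0.2) ⇒ out
candidate 5: (m,n)=(-19,-13) → π∥ = -19-13·β ≈ -74.0689, π⊥ = -19-13·β' ≈ -15.9311 ∉ [-0.4, 0.2) ⇒ out

1, 3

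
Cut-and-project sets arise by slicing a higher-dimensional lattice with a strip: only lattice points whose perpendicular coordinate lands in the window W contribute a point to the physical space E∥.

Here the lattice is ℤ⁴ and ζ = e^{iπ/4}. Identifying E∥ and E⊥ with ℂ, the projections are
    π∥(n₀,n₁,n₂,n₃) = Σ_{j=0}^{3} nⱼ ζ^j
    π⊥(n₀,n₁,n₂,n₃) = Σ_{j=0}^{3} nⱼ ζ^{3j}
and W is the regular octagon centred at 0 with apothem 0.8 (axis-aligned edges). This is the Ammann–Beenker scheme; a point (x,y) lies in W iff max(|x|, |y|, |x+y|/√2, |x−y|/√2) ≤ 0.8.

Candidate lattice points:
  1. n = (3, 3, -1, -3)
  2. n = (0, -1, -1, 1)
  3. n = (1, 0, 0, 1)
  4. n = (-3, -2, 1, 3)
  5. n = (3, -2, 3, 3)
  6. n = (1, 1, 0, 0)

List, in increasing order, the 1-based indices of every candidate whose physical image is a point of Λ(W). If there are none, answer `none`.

π⊥(n) = n₀ + n₁ζ³ + n₂ζ⁶ + n₃ζ⁹ where ζ = e^{iπ/4}.
candidate 1: n = (3, 3, -1, -3) → π⊥ ≈ (-1.2426, +1.0000); max(|x|,|y|,|x±y|/√2) = 1.5858 > 0.8 ⇒ ∉ W
candidate 2: n = (0, -1, -1, 1) → π⊥ ≈ (+1.4142, +1.0000); max(|x|,|y|,|x±y|/√2) = 1.7071 > 0.8 ⇒ ∉ W
candidate 3: n = (1, 0, 0, 1) → π⊥ ≈ (+1.7071, +0.7071); max(|x|,|y|,|x±y|/√2) = 1.7071 > 0.8 ⇒ ∉ W
candidate 4: n = (-3, -2, 1, 3) → π⊥ ≈ (+0.5355, -0.2929); max(|x|,|y|,|x±y|/√2) = 0.5858 ≤ 0.8 ⇒ ∈ W
candidate 5: n = (3, -2, 3, 3) → π⊥ ≈ (+6.5355, -2.2929); max(|x|,|y|,|x±y|/√2) = 6.5355 > 0.8 ⇒ ∉ W
candidate 6: n = (1, 1, 0, 0) → π⊥ ≈ (+0.2929, +0.7071); max(|x|,|y|,|x±y|/√2) = 0.7071 ≤ 0.8 ⇒ ∈ W

4, 6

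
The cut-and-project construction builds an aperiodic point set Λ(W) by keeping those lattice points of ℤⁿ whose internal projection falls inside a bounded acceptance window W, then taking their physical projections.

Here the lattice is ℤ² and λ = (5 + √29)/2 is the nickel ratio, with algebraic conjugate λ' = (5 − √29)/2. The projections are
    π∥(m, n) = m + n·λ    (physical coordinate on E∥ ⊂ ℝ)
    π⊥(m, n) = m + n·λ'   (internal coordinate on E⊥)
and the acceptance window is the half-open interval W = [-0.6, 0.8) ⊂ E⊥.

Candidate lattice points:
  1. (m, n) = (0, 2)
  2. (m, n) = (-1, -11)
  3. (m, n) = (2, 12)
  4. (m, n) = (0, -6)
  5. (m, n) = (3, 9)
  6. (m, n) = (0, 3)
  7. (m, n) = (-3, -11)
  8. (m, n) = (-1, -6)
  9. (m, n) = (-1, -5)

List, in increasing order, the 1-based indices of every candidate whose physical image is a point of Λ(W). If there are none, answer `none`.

1, 3, 6, 8, 9

Compute λ' = (5−√29)/2 = -0.1926, so π⊥(m,n) = m -0.1926·n.
candidate 1: (m,n)=(0,2) → π∥ = 0+2·λ ≈ 10.3852, π⊥ = 0+2·λ' ≈ -0.3852 ∈ [-0.6, 0.8) ⇒ IN Λ
candidate 2: (m,n)=(-1,-11) → π∥ = -1-11·λ ≈ -58.1184, π⊥ = -1-11·λ' ≈ 1.1184 ∉ [-0.6, 0.8) ⇒ out
candidate 3: (m,n)=(2,12) → π∥ = 2+12·λ ≈ 64.3110, π⊥ = 2+12·λ' ≈ -0.3110 ∈ [-0.6, 0.8) ⇒ IN Λ
candidate 4: (m,n)=(0,-6) → π∥ = 0-6·λ ≈ -31.1555, π⊥ = 0-6·λ' ≈ 1.1555 ∉ [-0.6, 0.8) ⇒ out
candidate 5: (m,n)=(3,9) → π∥ = 3+9·λ ≈ 49.7332, π⊥ = 3+9·λ' ≈ 1.2668 ∉ [-0.6, 0.8) ⇒ out
candidate 6: (m,n)=(0,3) → π∥ = 0+3·λ ≈ 15.5777, π⊥ = 0+3·λ' ≈ -0.5777 ∈ [-0.6, 0.8) ⇒ IN Λ
candidate 7: (m,n)=(-3,-11) → π∥ = -3-11·λ ≈ -60.1184, π⊥ = -3-11·λ' ≈ -0.8816 ∉ [-0.6, 0.8) ⇒ out
candidate 8: (m,n)=(-1,-6) → π∥ = -1-6·λ ≈ -32.1555, π⊥ = -1-6·λ' ≈ 0.1555 ∈ [-0.6, 0.8) ⇒ IN Λ
candidate 9: (m,n)=(-1,-5) → π∥ = -1-5·λ ≈ -26.9629, π⊥ = -1-5·λ' ≈ -0.0371 ∈ [-0.6, 0.8) ⇒ IN Λ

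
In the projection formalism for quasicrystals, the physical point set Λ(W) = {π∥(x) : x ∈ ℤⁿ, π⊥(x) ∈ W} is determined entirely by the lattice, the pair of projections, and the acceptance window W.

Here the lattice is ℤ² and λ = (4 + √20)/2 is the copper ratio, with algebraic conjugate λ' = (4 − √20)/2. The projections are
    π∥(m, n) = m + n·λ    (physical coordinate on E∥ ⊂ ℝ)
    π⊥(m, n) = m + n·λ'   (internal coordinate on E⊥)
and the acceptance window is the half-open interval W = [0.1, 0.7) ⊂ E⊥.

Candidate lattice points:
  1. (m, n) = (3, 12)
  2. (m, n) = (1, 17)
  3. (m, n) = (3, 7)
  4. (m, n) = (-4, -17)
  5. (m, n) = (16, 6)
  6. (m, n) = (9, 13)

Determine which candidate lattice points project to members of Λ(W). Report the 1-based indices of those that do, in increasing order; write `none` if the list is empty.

1

Compute λ' = (4−√20)/2 = -0.236068, so π⊥(m,n) = m -0.236068·n.
[1] lift (3,12): star map gives 0.167184; window check 0.1 ≤ 0.167184 < 0.7 is true → IN Λ
[2] lift (1,17): star map gives -3.013156; window check 0.1 ≤ -3.013156 < 0.7 is false → out
[3] lift (3,7): star map gives 1.347524; window check 0.1 ≤ 1.347524 < 0.7 is false → out
[4] lift (-4,-17): star map gives 0.013156; window check 0.1 ≤ 0.013156 < 0.7 is false → out
[5] lift (16,6): star map gives 14.583592; window check 0.1 ≤ 14.583592 < 0.7 is false → out
[6] lift (9,13): star map gives 5.931116; window check 0.1 ≤ 5.931116 < 0.7 is false → out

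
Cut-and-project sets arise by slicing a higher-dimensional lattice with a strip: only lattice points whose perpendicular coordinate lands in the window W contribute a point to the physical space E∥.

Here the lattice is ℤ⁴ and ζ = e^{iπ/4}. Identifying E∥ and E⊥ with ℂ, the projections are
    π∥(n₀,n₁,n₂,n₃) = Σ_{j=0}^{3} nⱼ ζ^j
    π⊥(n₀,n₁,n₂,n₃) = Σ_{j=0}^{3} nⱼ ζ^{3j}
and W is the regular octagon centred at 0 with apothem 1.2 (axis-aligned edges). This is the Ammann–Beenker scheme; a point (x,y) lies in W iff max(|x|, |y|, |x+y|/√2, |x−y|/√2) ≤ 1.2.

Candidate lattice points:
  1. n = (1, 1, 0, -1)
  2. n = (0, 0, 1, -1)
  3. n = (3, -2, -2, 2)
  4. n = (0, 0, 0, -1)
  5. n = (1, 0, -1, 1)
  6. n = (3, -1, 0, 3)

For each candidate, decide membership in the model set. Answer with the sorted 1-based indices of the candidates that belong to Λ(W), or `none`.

1, 4

With ζ = e^{iπ/4} the internal vectors are ζ^0,ζ^3,ζ^6,ζ^9.
#1 (1, 1, 0, -1): internal (-0.414214, 0.000000); octagon support 0.414214 vs apothem 1.2 → ∈ W
#2 (0, 0, 1, -1): internal (-0.707107, -1.707107); octagon support 1.707107 vs apothem 1.2 → ∉ W
#3 (3, -2, -2, 2): internal (5.828427, 2.000000); octagon support 5.828427 vs apothem 1.2 → ∉ W
#4 (0, 0, 0, -1): internal (-0.707107, -0.707107); octagon support 1.000000 vs apothem 1.2 → ∈ W
#5 (1, 0, -1, 1): internal (1.707107, 1.707107); octagon support 2.414214 vs apothem 1.2 → ∉ W
#6 (3, -1, 0, 3): internal (5.828427, 1.414214); octagon support 5.828427 vs apothem 1.2 → ∉ W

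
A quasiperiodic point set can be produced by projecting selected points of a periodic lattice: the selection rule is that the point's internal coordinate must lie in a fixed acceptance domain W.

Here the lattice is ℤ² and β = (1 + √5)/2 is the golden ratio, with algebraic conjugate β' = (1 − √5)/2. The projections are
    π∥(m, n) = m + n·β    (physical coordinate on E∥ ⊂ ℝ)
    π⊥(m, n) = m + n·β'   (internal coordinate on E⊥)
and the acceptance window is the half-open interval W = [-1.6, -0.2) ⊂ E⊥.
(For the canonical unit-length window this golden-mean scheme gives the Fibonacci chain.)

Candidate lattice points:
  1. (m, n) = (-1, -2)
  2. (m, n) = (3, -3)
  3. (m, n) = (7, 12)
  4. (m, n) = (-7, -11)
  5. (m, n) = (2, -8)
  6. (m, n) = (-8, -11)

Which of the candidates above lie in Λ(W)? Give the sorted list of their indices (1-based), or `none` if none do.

Compute β' = (1−√5)/2 = -0.61803, so π⊥(m,n) = m -0.61803·n.
#1 (-1,-2): internal coord -1 + (-2)·β' = +0.23607; +0.23607 ∉ [-1.6, -0.2) → out
#2 (3,-3): internal coord 3 + (-3)·β' = +4.85410; +4.85410 ∉ [-1.6, -0.2) → out
#3 (7,12): internal coord 7 + (12)·β' = -0.41641; -0.41641 ∈ [-1.6, -0.2) → IN Λ
#4 (-7,-11): internal coord -7 + (-11)·β' = -0.20163; -0.20163 ∈ [-1.6, -0.2) → IN Λ
#5 (2,-8): internal coord 2 + (-8)·β' = +6.94427; +6.94427 ∉ [-1.6, -0.2) → out
#6 (-8,-11): internal coord -8 + (-11)·β' = -1.20163; -1.20163 ∈ [-1.6, -0.2) → IN Λ

3, 4, 6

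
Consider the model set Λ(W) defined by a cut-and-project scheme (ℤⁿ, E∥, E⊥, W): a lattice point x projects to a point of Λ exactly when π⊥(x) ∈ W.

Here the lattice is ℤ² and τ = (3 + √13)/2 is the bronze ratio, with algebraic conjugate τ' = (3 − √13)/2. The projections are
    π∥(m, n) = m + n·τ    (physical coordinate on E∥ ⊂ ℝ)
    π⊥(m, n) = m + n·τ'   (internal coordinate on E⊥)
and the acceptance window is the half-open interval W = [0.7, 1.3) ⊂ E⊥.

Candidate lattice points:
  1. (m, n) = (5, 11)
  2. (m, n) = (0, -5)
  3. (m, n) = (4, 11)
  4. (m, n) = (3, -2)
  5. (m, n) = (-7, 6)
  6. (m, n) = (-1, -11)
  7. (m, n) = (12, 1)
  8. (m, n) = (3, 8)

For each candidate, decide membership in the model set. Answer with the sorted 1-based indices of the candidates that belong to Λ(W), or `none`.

none

Compute τ' = (3−√13)/2 = -0.30278, so π⊥(m,n) = m -0.30278·n.
candidate 1: (m,n)=(5,11) → π∥ = 5+11·τ ≈ 41.33053, π⊥ = 5+11·τ' ≈ 1.66947 ∉ [0.7, 1.3) ⇒ out
candidate 2: (m,n)=(0,-5) → π∥ = 0-5·τ ≈ -16.51388, π⊥ = 0-5·τ' ≈ 1.51388 ∉ [0.7, 1.3) ⇒ out
candidate 3: (m,n)=(4,11) → π∥ = 4+11·τ ≈ 40.33053, π⊥ = 4+11·τ' ≈ 0.66947 ∉ [0.7, 1.3) ⇒ out
candidate 4: (m,n)=(3,-2) → π∥ = 3-2·τ ≈ -3.60555, π⊥ = 3-2·τ' ≈ 3.60555 ∉ [0.7, 1.3) ⇒ out
candidate 5: (m,n)=(-7,6) → π∥ = -7+6·τ ≈ 12.81665, π⊥ = -7+6·τ' ≈ -8.81665 ∉ [0.7, 1.3) ⇒ out
candidate 6: (m,n)=(-1,-11) → π∥ = -1-11·τ ≈ -37.33053, π⊥ = -1-11·τ' ≈ 2.33053 ∉ [0.7, 1.3) ⇒ out
candidate 7: (m,n)=(12,1) → π∥ = 12+1·τ ≈ 15.30278, π⊥ = 12+1·τ' ≈ 11.69722 ∉ [0.7, 1.3) ⇒ out
candidate 8: (m,n)=(3,8) → π∥ = 3+8·τ ≈ 29.42221, π⊥ = 3+8·τ' ≈ 0.57779 ∉ [0.7, 1.3) ⇒ out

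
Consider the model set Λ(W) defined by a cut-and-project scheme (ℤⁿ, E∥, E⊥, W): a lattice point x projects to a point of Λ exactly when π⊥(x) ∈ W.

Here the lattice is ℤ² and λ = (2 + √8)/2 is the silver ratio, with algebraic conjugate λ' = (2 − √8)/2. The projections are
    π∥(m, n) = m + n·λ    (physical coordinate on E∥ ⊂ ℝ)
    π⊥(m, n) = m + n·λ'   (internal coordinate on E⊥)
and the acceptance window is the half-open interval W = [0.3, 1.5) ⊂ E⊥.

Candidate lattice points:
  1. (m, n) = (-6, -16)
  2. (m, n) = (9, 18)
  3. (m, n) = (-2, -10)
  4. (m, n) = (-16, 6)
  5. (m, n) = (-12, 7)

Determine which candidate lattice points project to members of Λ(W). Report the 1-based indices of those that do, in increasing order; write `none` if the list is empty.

1

λ' = (2−√8)/2 ≈ -0.414214.
#1 (-6,-16): internal coord -6 + (-16)·λ' = +0.627417; +0.627417 ∈ [0.3, 1.5) → IN Λ
#2 (9,18): internal coord 9 + (18)·λ' = +1.544156; +1.544156 ∉ [0.3, 1.5) → out
#3 (-2,-10): internal coord -2 + (-10)·λ' = +2.142136; +2.142136 ∉ [0.3, 1.5) → out
#4 (-16,6): internal coord -16 + (6)·λ' = -18.485281; -18.485281 ∉ [0.3, 1.5) → out
#5 (-12,7): internal coord -12 + (7)·λ' = -14.899495; -14.899495 ∉ [0.3, 1.5) → out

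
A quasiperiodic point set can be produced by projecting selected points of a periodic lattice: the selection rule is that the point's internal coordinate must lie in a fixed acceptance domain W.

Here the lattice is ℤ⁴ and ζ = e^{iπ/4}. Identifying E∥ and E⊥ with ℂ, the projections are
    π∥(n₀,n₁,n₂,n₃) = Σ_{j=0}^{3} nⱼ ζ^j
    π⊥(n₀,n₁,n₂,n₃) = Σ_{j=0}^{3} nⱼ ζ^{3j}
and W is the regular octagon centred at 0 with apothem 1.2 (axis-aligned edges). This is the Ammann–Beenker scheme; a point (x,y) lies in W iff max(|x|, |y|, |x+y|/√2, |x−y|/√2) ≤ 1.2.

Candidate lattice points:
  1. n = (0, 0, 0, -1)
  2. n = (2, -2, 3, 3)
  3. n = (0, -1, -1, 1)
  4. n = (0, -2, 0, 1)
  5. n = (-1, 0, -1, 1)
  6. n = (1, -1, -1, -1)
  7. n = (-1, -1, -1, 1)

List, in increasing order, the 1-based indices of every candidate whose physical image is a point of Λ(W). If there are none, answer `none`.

Internal map: ζ^{3j} for j=0..3 gives (1,0), (−√2/2,√2/2), (0,−1), (√2/2,√2/2).
#1 (0, 0, 0, -1): internal (-0.7071, -0.7071); octagon support 1.0000 vs apothem 1.2 → ∈ W
#2 (2, -2, 3, 3): internal (5.5355, -2.2929); octagon support 5.5355 vs apothem 1.2 → ∉ W
#3 (0, -1, -1, 1): internal (1.4142, 1.0000); octagon support 1.7071 vs apothem 1.2 → ∉ W
#4 (0, -2, 0, 1): internal (2.1213, -0.7071); octagon support 2.1213 vs apothem 1.2 → ∉ W
#5 (-1, 0, -1, 1): internal (-0.2929, 1.7071); octagon support 1.7071 vs apothem 1.2 → ∉ W
#6 (1, -1, -1, -1): internal (1.0000, -0.4142); octagon support 1.0000 vs apothem 1.2 → ∈ W
#7 (-1, -1, -1, 1): internal (0.4142, 1.0000); octagon support 1.0000 vs apothem 1.2 → ∈ W

1, 6, 7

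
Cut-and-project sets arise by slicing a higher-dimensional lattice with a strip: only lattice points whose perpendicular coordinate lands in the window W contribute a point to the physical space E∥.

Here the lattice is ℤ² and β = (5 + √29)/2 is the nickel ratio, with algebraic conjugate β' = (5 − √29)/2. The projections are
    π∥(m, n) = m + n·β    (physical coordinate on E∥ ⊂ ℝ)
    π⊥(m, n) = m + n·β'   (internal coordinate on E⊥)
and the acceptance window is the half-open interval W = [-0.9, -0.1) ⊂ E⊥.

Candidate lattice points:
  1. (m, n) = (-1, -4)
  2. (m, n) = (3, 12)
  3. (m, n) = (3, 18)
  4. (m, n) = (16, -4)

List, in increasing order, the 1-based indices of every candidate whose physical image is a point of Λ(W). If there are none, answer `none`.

1, 3

Numerically β ≈ 5.192582 and β' = −1/β ≈ -0.192582.
#1 (-1,-4): internal coord -1 + (-4)·β' = -0.229670; -0.229670 ∈ [-0.9, -0.1) → IN Λ
#2 (3,12): internal coord 3 + (12)·β' = +0.689011; +0.689011 ∉ [-0.9, -0.1) → out
#3 (3,18): internal coord 3 + (18)·β' = -0.466483; -0.466483 ∈ [-0.9, -0.1) → IN Λ
#4 (16,-4): internal coord 16 + (-4)·β' = +16.770330; +16.770330 ∉ [-0.9, -0.1) → out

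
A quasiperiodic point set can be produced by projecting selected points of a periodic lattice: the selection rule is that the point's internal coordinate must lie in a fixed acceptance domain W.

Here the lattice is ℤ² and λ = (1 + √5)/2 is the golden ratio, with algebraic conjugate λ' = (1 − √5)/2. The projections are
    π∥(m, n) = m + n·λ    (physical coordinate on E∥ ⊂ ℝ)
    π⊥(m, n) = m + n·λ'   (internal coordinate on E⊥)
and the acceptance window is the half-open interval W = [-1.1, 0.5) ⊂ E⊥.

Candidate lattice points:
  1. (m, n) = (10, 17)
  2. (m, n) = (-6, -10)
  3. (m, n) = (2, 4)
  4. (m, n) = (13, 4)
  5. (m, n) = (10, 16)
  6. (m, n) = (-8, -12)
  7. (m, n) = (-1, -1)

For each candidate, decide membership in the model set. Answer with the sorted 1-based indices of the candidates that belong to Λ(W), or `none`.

Compute λ' = (1−√5)/2 = -0.618034, so π⊥(m,n) = m -0.618034·n.
candidate 1: (m,n)=(10,17) → π∥ = 10+17·λ ≈ 37.506578, π⊥ = 10+17·λ' ≈ -0.506578 ∈ [-1.1, 0.5) ⇒ IN Λ
candidate 2: (m,n)=(-6,-10) → π∥ = -6-10·λ ≈ -22.180340, π⊥ = -6-10·λ' ≈ 0.180340 ∈ [-1.1, 0.5) ⇒ IN Λ
candidate 3: (m,n)=(2,4) → π∥ = 2+4·λ ≈ 8.472136, π⊥ = 2+4·λ' ≈ -0.472136 ∈ [-1.1, 0.5) ⇒ IN Λ
candidate 4: (m,n)=(13,4) → π∥ = 13+4·λ ≈ 19.472136, π⊥ = 13+4·λ' ≈ 10.527864 ∉ [-1.1, 0.5) ⇒ out
candidate 5: (m,n)=(10,16) → π∥ = 10+16·λ ≈ 35.888544, π⊥ = 10+16·λ' ≈ 0.111456 ∈ [-1.1, 0.5) ⇒ IN Λ
candidate 6: (m,n)=(-8,-12) → π∥ = -8-12·λ ≈ -27.416408, π⊥ = -8-12·λ' ≈ -0.583592 ∈ [-1.1, 0.5) ⇒ IN Λ
candidate 7: (m,n)=(-1,-1) → π∥ = -1-1·λ ≈ -2.618034, π⊥ = -1-1·λ' ≈ -0.381966 ∈ [-1.1, 0.5) ⇒ IN Λ

1, 2, 3, 5, 6, 7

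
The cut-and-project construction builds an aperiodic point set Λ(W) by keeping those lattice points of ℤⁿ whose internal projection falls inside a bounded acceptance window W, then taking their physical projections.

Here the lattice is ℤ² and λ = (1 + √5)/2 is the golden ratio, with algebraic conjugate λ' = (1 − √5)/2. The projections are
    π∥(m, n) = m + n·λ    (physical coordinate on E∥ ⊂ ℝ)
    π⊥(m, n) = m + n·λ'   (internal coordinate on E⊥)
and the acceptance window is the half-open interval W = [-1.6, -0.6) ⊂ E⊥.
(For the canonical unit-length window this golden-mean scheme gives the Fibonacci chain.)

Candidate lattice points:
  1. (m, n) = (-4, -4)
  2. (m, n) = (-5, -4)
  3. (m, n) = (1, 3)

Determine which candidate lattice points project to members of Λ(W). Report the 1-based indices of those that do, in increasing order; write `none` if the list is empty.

1, 3

Numerically λ ≈ 1.618034 and λ' = −1/λ ≈ -0.618034.
[1] lift (-4,-4): star map gives -1.527864; window check -1.6 ≤ -1.527864 < -0.6 is true → IN Λ
[2] lift (-5,-4): star map gives -2.527864; window check -1.6 ≤ -2.527864 < -0.6 is false → out
[3] lift (1,3): star map gives -0.854102; window check -1.6 ≤ -0.854102 < -0.6 is true → IN Λ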